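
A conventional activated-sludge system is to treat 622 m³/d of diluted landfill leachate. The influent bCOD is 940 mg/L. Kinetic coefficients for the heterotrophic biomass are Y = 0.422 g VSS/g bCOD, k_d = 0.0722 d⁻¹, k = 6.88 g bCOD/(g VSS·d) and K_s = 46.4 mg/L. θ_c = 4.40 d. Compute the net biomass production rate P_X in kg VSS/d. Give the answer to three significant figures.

Effluent substrate depends only on kinetics and SRT: S = K_s(1 + k_d θ_c) / [θ_c(Yk − k_d) − 1] = 46.4 × (1 + 0.0722 × 4.40) / [4.40 × (0.422 × 6.88 − 0.0722) − 1] = 61.14 / 11.46 = 5.336 mg/L.
Correct the yield for decay: Y_obs = Y/(1 + k_d θ_c) = 0.422 / (1 + 0.0722 × 4.40) = 0.422 / 1.318 = 0.3203.
Mass of bCOD removed per day: Q(S₀ − S) = 622 × 934.7 g/m³ = 581.4 kg/d.
Net biomass production P_X = Y_obs × Q·(S₀ − S) = 0.3203 × 581.4 = 186.2 kg VSS/d.

P_X ≈ 186 kg VSS/d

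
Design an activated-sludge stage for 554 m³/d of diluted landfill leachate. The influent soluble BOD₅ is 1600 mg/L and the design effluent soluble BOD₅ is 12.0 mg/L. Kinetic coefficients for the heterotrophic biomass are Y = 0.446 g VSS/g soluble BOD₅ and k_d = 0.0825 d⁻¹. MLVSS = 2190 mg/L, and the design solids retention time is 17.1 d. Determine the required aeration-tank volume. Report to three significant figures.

Steady-state biomass mass balance: V·X·(1 + k_d·θ_c) = Y·Q·(S₀ − S)·θ_c, so V = 0.446 × 554 × (1600 − 12.0) × 17.1 / [2190 × (1 + 0.0825 × 17.1)] = 6.71×10^6 / 5280 = 1271 m³.

V ≈ 1270 m³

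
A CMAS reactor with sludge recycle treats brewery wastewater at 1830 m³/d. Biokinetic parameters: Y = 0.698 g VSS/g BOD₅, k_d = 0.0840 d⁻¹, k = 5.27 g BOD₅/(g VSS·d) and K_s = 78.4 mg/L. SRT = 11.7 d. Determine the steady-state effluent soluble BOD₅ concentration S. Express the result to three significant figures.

For a completely mixed reactor with recycle the Lawrence–McCarty relation gives S = K_s·(1 + k_d·θ_c) / [θ_c·(Y·k − k_d) − 1] = 78.4 × (1 + 0.0840 × 11.7) / [11.7 × (0.698 × 5.27 − 0.0840) − 1] = 155.5 / 41.06 = 3.786 mg/L.

S ≈ 3.79 mg/L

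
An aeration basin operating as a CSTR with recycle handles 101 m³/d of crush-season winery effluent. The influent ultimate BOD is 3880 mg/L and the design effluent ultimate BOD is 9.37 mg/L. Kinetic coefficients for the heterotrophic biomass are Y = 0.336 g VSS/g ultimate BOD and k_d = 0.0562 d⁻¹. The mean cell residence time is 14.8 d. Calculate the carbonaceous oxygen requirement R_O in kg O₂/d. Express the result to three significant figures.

Y_obs = Y / (1 + k_d θ_c) = 0.336 / (1 + 0.0562 × 14.8) = 0.336 / 1.832 = 0.1834.
ΔS = 3880 − 9.37 = 3871 mg/L, so the substrate removal rate is 101 × 3871/1000 = 390.9 kg ultimate BOD/d.
Net sludge production P_X = 0.1834 × 390.9 = 71.71 kg VSS/d.
R_O = Q·(S₀ − S) − 1.42·P_X = 390.9 − 1.42 × 71.71 = 289.1 kg O₂/d.

R_O ≈ 289 kg O₂/d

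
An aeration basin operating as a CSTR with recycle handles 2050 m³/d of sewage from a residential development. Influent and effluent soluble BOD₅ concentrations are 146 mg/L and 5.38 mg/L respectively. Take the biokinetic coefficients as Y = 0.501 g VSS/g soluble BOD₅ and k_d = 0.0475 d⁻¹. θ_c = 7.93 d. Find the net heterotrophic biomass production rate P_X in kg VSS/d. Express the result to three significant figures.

Y_obs = Y / (1 + k_d θ_c) = 0.501 / (1 + 0.0475 × 7.93) = 0.501 / 1.377 = 0.3639.
Q·(S₀ − S) = 2050 × (146 − 5.38) × 10⁻³ = 288.3 kg/d removed.
P_X = Y_obs · Q(S₀ − S) = 0.3639 × 288.3 = 104.9 kg VSS/d.

P_X ≈ 105 kg VSS/d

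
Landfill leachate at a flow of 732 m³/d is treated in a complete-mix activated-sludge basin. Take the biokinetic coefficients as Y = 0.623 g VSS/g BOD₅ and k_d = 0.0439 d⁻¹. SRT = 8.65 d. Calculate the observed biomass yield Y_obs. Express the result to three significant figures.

Correct the yield for decay: Y_obs = Y/(1 + k_d θ_c) = 0.623 / (1 + 0.0439 × 8.65) = 0.623 / 1.380 = 0.4515.

Y_obs ≈ 0.452 g VSS/g BOD₅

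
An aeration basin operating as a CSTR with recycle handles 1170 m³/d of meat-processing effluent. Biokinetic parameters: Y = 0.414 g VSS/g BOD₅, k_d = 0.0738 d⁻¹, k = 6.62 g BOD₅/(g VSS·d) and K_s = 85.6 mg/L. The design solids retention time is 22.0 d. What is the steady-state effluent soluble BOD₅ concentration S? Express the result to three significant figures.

S ≈ 3.89 mg/L

From the Monod/SRT balance for a CMAS, S = K_s·(1+k_d θ_c)/[θ_c·(Y k − k_d) − 1] = 85.6 × (1 + 0.0738 × 22.0) / [22.0 × (0.414 × 6.62 − 0.0738) − 1] = 224.6 / 57.67 = 3.894 mg/L.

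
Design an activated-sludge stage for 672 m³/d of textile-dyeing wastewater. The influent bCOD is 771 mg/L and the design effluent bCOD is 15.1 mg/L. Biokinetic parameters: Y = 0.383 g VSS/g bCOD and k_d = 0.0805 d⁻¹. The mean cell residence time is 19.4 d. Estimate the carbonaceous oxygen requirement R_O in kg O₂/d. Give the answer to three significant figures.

Y_obs = Y / (1 + k_d θ_c) = 0.383 / (1 + 0.0805 × 19.4) = 0.383 / 2.562 = 0.1495.
Q·(S₀ − S) = 672 × (771 − 15.1) × 10⁻³ = 508.0 kg/d removed.
P_X = Y_obs·Q·(S₀ − S) = 0.1495 × 508.0 = 75.95 kg VSS/d.
Carbonaceous O₂ demand = substrate oxidised − cell-mass equivalent = 508.0 − 1.42 × 75.95 = 400.1 kg O₂/d.

R_O ≈ 400 kg O₂/d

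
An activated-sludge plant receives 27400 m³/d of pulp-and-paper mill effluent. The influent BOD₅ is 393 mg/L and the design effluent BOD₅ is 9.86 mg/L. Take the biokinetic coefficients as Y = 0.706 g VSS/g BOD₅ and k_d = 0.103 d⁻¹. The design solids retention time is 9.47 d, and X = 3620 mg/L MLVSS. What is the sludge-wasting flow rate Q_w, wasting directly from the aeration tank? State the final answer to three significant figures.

Rearranging the biomass balance for a CMAS with decay, V = Y·Q·ΔS·θ_c / [X·(1+k_d θ_c)] = 0.706 × 27400 × (393 − 9.86) × 9.47 / [3620 × (1 + 0.103 × 9.47)] = 7.02×10^7 / 7151 = 9815 m³.
With mixed-liquor wasting, θ_c = V/Q_w, so Q_w = V/θ_c = 9815/9.47 = 1036 m³/d.

Q_w ≈ 1040 m³/d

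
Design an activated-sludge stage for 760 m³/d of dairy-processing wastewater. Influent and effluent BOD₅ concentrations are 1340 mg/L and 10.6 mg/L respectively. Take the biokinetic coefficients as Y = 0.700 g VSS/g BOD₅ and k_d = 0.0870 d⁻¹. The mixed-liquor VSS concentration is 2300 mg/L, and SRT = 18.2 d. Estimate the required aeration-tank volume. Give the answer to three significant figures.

From the SRT design equation V = Y Q (S₀−S) θ_c / [X (1 + k_d θ_c)] = 0.700 × 760 × (1340 − 10.6) × 18.2 / [2300 × (1 + 0.0870 × 18.2)] = 1.29×10^7 / 5942 = 2166 m³.

V ≈ 2170 m³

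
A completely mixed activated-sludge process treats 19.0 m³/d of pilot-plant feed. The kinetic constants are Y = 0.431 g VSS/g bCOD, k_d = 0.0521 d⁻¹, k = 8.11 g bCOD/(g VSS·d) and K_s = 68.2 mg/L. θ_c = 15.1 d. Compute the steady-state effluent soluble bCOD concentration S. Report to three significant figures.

S ≈ 2.39 mg/L

Effluent substrate depends only on kinetics and SRT: S = K_s(1 + k_d θ_c) / [θ_c(Yk − k_d) − 1] = 68.2 × (1 + 0.0521 × 15.1) / [15.1 × (0.431 × 8.11 − 0.0521) − 1] = 121.9 / 50.99 = 2.390 mg/L.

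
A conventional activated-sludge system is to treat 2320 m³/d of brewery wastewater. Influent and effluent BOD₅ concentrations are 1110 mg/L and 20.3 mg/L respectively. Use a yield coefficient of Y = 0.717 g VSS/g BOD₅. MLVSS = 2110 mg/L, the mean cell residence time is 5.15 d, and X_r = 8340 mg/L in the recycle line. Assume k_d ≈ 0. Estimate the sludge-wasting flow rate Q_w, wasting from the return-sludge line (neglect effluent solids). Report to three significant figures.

Biomass mass balance (decay neglected): V·X = Y·Q·(S₀ − S)·θ_c, so V = 0.717 × 2320 × (1110 − 20.3) × 5.15 / 2110 = 4424 m³.
Q_w = (V·X)/(θ_c X_r) = 4424 × 2110 / (5.15 × 8340) = 217.3 m³/d.

Q_w ≈ 217 m³/d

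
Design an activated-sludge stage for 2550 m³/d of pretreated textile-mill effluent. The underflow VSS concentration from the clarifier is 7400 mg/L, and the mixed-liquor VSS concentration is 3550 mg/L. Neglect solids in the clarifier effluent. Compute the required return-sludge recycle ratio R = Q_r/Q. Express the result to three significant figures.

R = Q_r/Q = X/(X_r − X) = 3550 / (7400 − 3550) = 0.9221.

R ≈ 0.922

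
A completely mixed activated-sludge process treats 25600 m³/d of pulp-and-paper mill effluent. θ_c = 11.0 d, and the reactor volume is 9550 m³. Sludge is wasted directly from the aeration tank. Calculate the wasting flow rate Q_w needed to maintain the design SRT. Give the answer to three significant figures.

Q_w ≈ 868 m³/d

For wasting at MLVSS concentration, Q_w = V/θ_c = 9550/11.0 = 868.2 m³/d.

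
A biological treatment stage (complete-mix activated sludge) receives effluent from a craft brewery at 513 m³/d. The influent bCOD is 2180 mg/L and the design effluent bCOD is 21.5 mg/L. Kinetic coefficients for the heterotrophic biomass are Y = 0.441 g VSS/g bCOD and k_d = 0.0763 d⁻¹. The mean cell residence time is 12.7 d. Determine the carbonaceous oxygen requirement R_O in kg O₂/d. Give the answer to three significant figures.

Observed yield with endogenous decay: Y_obs = Y / (1 + k_d·θ_c) = 0.441 / (1 + 0.0763 × 12.7) = 0.441 / 1.969 = 0.2240 g VSS/g bCOD.
Substrate removed = Q·(S₀ − S) = 513 m³/d × (2180 − 21.5) g/m³ = 1.11×10^6 g/d = 1107 kg/d.
Biomass synthesised: P_X = Y_obs × 1107 = 248.0 kg VSS/d.
Carbonaceous O₂ demand = substrate oxidised − cell-mass equivalent = 1107 − 1.42 × 248.0 = 755.1 kg O₂/d.

R_O ≈ 755 kg O₂/d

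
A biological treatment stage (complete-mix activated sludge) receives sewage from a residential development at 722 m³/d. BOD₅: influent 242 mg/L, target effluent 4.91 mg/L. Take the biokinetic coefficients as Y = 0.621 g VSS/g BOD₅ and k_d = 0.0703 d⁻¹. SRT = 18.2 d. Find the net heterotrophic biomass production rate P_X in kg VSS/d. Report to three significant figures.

Correct the yield for decay: Y_obs = Y/(1 + k_d θ_c) = 0.621 / (1 + 0.0703 × 18.2) = 0.621 / 2.279 = 0.2724.
Mass of BOD₅ removed per day: Q(S₀ − S) = 722 × 237.1 g/m³ = 171.2 kg/d.
So the net sludge growth is P_X = 0.2724 × 171.2 = 46.63 kg VSS/d.

P_X ≈ 46.6 kg VSS/d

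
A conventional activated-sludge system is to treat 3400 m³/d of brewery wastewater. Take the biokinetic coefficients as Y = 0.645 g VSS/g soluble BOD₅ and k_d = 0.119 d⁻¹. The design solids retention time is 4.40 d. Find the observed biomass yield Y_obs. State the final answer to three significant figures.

Y_obs ≈ 0.423 g VSS/g soluble BOD₅

The observed yield is Y_obs = Y/(1 + k_d·θ_c) = 0.645 / (1 + 0.119 × 4.40) = 0.645 / 1.524 = 0.4233 g VSS per g soluble BOD₅ removed.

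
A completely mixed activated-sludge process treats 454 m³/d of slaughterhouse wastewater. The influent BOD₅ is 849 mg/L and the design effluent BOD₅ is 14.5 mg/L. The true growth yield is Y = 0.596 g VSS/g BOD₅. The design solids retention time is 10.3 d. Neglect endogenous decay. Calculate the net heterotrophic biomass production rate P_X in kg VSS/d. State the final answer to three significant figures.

P_X ≈ 226 kg VSS/d

With endogenous decay neglected, the observed yield equals the true yield: Y_obs = Y = 0.596 g VSS/g BOD₅.
Substrate removed = Q·(S₀ − S) = 454 m³/d × (849 − 14.5) g/m³ = 3.79×10^5 g/d = 378.9 kg/d.
P_X = Y_obs · Q(S₀ − S) = 0.5960 × 378.9 = 225.8 kg VSS/d.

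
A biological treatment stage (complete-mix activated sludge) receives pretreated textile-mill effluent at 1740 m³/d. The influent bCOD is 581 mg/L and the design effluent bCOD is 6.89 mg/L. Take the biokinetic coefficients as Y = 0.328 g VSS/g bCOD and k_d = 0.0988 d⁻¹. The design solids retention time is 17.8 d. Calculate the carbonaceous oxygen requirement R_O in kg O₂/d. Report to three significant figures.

R_O ≈ 830 kg O₂/d

Correct the yield for decay: Y_obs = Y/(1 + k_d θ_c) = 0.328 / (1 + 0.0988 × 17.8) = 0.328 / 2.759 = 0.1189.
Mass of bCOD removed per day: Q(S₀ − S) = 1740 × 574.1 g/m³ = 999.0 kg/d.
Biomass synthesised: P_X = Y_obs × 999.0 = 118.8 kg VSS/d.
Carbonaceous O₂ demand = substrate oxidised − cell-mass equivalent = 999.0 − 1.42 × 118.8 = 830.3 kg O₂/d.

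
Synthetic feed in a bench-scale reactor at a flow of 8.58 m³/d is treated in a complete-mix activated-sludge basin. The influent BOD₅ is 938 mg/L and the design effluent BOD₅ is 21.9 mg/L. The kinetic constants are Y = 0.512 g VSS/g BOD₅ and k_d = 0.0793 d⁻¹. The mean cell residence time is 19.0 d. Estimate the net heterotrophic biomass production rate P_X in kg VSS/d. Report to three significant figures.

The observed yield is Y_obs = Y/(1 + k_d·θ_c) = 0.512 / (1 + 0.0793 × 19.0) = 0.512 / 2.507 = 0.2043 g VSS per g BOD₅ removed.
Mass of BOD₅ removed per day: Q(S₀ − S) = 8.58 × 916.1 g/m³ = 7.860 kg/d.
P_X = Y_obs · Q(S₀ − S) = 0.2043 × 7.860 = 1.605 kg VSS/d.

P_X ≈ 1.61 kg VSS/d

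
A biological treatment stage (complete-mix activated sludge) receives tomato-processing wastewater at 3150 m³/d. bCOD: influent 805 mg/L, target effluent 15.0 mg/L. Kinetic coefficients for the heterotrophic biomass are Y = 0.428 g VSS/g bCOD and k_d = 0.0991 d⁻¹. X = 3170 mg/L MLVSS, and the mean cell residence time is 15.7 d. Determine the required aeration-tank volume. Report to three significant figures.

V ≈ 2060 m³

Rearranging the biomass balance for a CMAS with decay, V = Y·Q·ΔS·θ_c / [X·(1+k_d θ_c)] = 0.428 × 3150 × (805 − 15.0) × 15.7 / [3170 × (1 + 0.0991 × 15.7)] = 1.67×10^7 / 8102 = 2064 m³.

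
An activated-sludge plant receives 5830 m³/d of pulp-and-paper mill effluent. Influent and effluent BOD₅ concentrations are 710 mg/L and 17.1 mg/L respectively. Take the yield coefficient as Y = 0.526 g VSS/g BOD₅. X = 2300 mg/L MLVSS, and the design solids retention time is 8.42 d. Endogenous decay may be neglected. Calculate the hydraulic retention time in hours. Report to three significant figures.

τ ≈ 32.0 h

Biomass mass balance (decay neglected): V·X = Y·Q·(S₀ − S)·θ_c, so V = 0.526 × 5830 × (710 − 17.1) × 8.42 / 2300 = 7779 m³.
Hydraulic retention time τ = V/Q = 7779 / 5830 = 1.334 d = 32.02 h.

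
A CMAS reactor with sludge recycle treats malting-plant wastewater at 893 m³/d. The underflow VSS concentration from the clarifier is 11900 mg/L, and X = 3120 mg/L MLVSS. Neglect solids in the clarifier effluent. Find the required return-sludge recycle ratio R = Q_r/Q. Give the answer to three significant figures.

R = Q_r/Q = X/(X_r − X) = 3120 / (11900 − 3120) = 0.3554.

R ≈ 0.355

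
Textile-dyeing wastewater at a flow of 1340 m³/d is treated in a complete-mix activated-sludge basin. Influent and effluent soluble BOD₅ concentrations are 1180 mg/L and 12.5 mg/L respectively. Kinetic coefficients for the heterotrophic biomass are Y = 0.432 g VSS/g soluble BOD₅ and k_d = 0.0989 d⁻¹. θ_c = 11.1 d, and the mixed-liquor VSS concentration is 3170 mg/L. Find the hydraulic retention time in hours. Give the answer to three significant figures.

τ ≈ 20.2 h

Rearranging the biomass balance for a CMAS with decay, V = Y·Q·ΔS·θ_c / [X·(1+k_d θ_c)] = 0.432 × 1340 × (1180 − 12.5) × 11.1 / [3170 × (1 + 0.0989 × 11.1)] = 7.5×10^6 / 6650 = 1128 m³.
τ = V/Q = 1128/1340 = 0.8419 d, or 20.20 h.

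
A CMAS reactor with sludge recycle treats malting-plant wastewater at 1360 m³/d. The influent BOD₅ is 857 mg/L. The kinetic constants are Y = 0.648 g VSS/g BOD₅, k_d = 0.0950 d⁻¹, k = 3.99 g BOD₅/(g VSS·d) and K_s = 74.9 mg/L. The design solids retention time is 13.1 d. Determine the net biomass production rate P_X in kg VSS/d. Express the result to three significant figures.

For a completely mixed reactor with recycle the Lawrence–McCarty relation gives S = K_s·(1 + k_d·θ_c) / [θ_c·(Y·k − k_d) − 1] = 74.9 × (1 + 0.0950 × 13.1) / [13.1 × (0.648 × 3.99 − 0.0950) − 1] = 168.1 / 31.63 = 5.316 mg/L.
Correct the yield for decay: Y_obs = Y/(1 + k_d θ_c) = 0.648 / (1 + 0.0950 × 13.1) = 0.648 / 2.244 = 0.2887.
ΔS = 857 − 5.32 = 851.7 mg/L, so the substrate removal rate is 1360 × 851.7/1000 = 1158 kg BOD₅/d.
Biomass produced: P_X = Y_obs·Q·ΔS = 0.2887 × 1158 ≈ 334.4 kg VSS/d.

P_X ≈ 334 kg VSS/d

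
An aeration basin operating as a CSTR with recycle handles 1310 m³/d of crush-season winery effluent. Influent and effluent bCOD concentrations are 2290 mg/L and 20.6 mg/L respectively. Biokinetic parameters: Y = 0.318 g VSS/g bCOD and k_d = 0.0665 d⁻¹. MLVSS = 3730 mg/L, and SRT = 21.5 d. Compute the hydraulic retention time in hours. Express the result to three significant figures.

Steady-state biomass mass balance: V·X·(1 + k_d·θ_c) = Y·Q·(S₀ − S)·θ_c, so V = 0.318 × 1310 × (2290 − 20.6) × 21.5 / [3730 × (1 + 0.0665 × 21.5)] = 2.03×10^7 / 9063 = 2243 m³.
HRT = V/Q = 2243 m³ / 1310 m³·d⁻¹ = 1.712 d × 24 = 41.09 h.

τ ≈ 41.1 h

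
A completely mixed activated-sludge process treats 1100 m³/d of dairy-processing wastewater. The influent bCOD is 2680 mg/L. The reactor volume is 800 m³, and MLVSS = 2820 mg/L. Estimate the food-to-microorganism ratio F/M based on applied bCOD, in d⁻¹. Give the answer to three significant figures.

F/M ≈ 1.31 d⁻¹

F/M = Q·S₀ / (V·X) = 1100 × 2680 / (800.0 × 2820) = 1.307 g bCOD·(g VSS·d)⁻¹.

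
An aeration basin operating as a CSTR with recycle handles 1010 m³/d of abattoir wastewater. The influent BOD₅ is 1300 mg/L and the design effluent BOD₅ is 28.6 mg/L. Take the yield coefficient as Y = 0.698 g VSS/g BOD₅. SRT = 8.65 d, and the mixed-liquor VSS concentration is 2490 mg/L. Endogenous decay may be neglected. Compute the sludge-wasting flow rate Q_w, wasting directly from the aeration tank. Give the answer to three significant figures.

Q_w ≈ 360 m³/d

With k_d = 0 the design equation reduces to V = Y Q (S₀−S) θ_c / X = 0.698 × 1010 × (1300 − 28.6) × 8.65 / 2490 = 3114 m³.
With mixed-liquor wasting, θ_c = V/Q_w, so Q_w = V/θ_c = 3114/8.65 = 360.0 m³/d.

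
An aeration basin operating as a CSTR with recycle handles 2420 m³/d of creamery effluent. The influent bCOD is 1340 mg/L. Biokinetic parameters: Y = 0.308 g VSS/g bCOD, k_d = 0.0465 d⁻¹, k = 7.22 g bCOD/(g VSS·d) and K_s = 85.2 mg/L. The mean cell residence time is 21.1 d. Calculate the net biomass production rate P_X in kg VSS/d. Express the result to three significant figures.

For a completely mixed reactor with recycle the Lawrence–McCarty relation gives S = K_s·(1 + k_d·θ_c) / [θ_c·(Y·k − k_d) − 1] = 85.2 × (1 + 0.0465 × 21.1) / [21.1 × (0.308 × 7.22 − 0.0465) − 1] = 168.8 / 44.94 = 3.756 mg/L.
Observed yield with endogenous decay: Y_obs = Y / (1 + k_d·θ_c) = 0.308 / (1 + 0.0465 × 21.1) = 0.308 / 1.981 = 0.1555 g VSS/g bCOD.
Q·(S₀ − S) = 2420 × (1340 − 3.76) × 10⁻³ = 3234 kg/d removed.
Biomass produced: P_X = Y_obs·Q·ΔS = 0.1555 × 3234 ≈ 502.7 kg VSS/d.

P_X ≈ 503 kg VSS/d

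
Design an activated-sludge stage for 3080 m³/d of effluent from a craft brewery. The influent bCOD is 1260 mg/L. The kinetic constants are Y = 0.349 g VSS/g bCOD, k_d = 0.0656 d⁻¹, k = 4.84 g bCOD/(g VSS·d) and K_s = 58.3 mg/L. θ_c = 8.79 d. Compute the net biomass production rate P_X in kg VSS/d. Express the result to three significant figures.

For a completely mixed reactor with recycle the Lawrence–McCarty relation gives S = K_s·(1 + k_d·θ_c) / [θ_c·(Y·k − k_d) − 1] = 58.3 × (1 + 0.0656 × 8.79) / [8.79 × (0.349 × 4.84 − 0.0656) − 1] = 91.92 / 13.27 = 6.926 mg/L.
Correct the yield for decay: Y_obs = Y/(1 + k_d θ_c) = 0.349 / (1 + 0.0656 × 8.79) = 0.349 / 1.577 = 0.2214.
Q·(S₀ − S) = 3080 × (1260 − 6.93) × 10⁻³ = 3859 kg/d removed.
Net biomass production P_X = Y_obs × Q·(S₀ − S) = 0.2214 × 3859 = 854.3 kg VSS/d.

P_X ≈ 854 kg VSS/d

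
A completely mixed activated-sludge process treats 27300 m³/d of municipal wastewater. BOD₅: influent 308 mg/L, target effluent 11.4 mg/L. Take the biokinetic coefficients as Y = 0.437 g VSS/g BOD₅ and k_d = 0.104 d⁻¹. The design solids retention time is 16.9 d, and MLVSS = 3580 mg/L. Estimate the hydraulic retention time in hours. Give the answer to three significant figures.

τ ≈ 5.33 h

Steady-state biomass mass balance: V·X·(1 + k_d·θ_c) = Y·Q·(S₀ − S)·θ_c, so V = 0.437 × 27300 × (308 − 11.4) × 16.9 / [3580 × (1 + 0.104 × 16.9)] = 5.98×10^7 / 9872 = 6057 m³.
HRT = V/Q = 6057 m³ / 27300 m³·d⁻¹ = 0.2219 d × 24 = 5.325 h.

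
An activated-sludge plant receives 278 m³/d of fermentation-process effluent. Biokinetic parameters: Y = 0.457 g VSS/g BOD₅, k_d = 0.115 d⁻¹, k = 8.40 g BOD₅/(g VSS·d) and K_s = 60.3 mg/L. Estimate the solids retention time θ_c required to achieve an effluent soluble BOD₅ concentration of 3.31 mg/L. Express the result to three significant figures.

θ_c ≈ 11.8 d

At the target effluent, Y k S/(K_s+S) = 0.457×8.40×3.31/63.61 = 0.1998 d⁻¹.
θ_c = 1/(μ − k_d) = 1/(0.1998 − 0.115) = 1/0.08476 = 11.80 d.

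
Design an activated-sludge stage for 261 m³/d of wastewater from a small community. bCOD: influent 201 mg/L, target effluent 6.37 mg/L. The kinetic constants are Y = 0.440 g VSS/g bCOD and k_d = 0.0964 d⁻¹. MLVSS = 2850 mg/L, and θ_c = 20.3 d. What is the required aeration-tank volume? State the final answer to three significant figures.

V ≈ 53.8 m³

Rearranging the biomass balance for a CMAS with decay, V = Y·Q·ΔS·θ_c / [X·(1+k_d θ_c)] = 0.440 × 261 × (201 − 6.37) × 20.3 / [2850 × (1 + 0.0964 × 20.3)] = 4.54×10^5 / 8427 = 53.84 m³.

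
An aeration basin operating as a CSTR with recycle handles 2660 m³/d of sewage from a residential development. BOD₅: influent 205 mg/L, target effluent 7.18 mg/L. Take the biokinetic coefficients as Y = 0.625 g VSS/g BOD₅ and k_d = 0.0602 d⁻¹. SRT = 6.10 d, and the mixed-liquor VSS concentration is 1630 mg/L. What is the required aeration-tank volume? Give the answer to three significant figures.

V ≈ 900 m³

Rearranging the biomass balance for a CMAS with decay, V = Y·Q·ΔS·θ_c / [X·(1+k_d θ_c)] = 0.625 × 2660 × (205 − 7.18) × 6.10 / [1630 × (1 + 0.0602 × 6.10)] = 2.01×10^6 / 2229 = 900.2 m³.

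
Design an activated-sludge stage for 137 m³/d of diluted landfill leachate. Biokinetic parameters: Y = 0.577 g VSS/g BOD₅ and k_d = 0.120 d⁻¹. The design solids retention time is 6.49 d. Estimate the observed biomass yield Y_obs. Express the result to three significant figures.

Y_obs = Y / (1 + k_d θ_c) = 0.577 / (1 + 0.120 × 6.49) = 0.577 / 1.779 = 0.3244.

Y_obs ≈ 0.324 g VSS/g BOD₅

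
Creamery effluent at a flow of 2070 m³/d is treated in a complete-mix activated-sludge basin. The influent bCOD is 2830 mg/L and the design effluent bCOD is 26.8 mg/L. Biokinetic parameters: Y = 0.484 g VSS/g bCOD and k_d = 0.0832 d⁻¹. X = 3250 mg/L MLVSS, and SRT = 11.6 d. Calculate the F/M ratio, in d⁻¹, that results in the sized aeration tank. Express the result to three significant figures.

From the SRT design equation V = Y Q (S₀−S) θ_c / [X (1 + k_d θ_c)] = 0.484 × 2070 × (2830 − 26.8) × 11.6 / [3250 × (1 + 0.0832 × 11.6)] = 3.26×10^7 / 6387 = 5101 m³.
Food-to-microorganism ratio F/M = Q S₀ / (V X) = 2070 × 2830 / (5101 × 3250) = 0.3534 d⁻¹.

F/M ≈ 0.353 d⁻¹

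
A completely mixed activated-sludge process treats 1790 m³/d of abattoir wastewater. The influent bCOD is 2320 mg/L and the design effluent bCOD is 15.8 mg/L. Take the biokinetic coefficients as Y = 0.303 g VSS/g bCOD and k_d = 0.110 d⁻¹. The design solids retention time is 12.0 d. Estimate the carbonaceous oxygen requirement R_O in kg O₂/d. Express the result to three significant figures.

Observed yield with endogenous decay: Y_obs = Y / (1 + k_d·θ_c) = 0.303 / (1 + 0.110 × 12.0) = 0.303 / 2.320 = 0.1306 g VSS/g bCOD.
ΔS = 2320 − 15.8 = 2304 mg/L, so the substrate removal rate is 1790 × 2304/1000 = 4125 kg bCOD/d.
Net sludge production P_X = 0.1306 × 4125 = 538.7 kg VSS/d.
R_O = Q·ΔS − 1.42 P_X = 4125 − 764.9 = 3360 kg O₂/d.

R_O ≈ 3360 kg O₂/d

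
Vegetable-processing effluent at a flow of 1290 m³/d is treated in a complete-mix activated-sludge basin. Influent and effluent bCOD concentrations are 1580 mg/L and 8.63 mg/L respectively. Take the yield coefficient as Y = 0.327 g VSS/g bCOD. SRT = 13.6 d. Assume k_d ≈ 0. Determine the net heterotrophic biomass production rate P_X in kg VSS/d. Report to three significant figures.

Since k_d ≈ 0, Y_obs = Y = 0.327 g VSS/g bCOD.
Substrate removed = Q·(S₀ − S) = 1290 m³/d × (1580 − 8.63) g/m³ = 2.03×10^6 g/d = 2027 kg/d.
Biomass produced: P_X = Y_obs·Q·ΔS = 0.3270 × 2027 ≈ 662.9 kg VSS/d.

P_X ≈ 663 kg VSS/d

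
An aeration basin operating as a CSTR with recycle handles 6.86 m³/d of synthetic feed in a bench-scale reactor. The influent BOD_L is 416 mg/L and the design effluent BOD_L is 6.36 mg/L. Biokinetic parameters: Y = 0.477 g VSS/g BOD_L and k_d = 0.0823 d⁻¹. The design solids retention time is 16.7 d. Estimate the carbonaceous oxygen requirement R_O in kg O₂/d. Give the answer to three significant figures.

Y_obs = Y / (1 + k_d θ_c) = 0.477 / (1 + 0.0823 × 16.7) = 0.477 / 2.374 = 0.2009.
ΔS = 416 − 6.36 = 409.6 mg/L, so the substrate removal rate is 6.86 × 409.6/1000 = 2.810 kg BOD_L/d.
P_X = Y_obs·Q·(S₀ − S) = 0.2009 × 2.810 = 0.5645 kg VSS/d.
R_O = Q·(S₀ − S) − 1.42·P_X = 2.810 − 1.42 × 0.5645 = 2.008 kg O₂/d.

R_O ≈ 2.01 kg O₂/d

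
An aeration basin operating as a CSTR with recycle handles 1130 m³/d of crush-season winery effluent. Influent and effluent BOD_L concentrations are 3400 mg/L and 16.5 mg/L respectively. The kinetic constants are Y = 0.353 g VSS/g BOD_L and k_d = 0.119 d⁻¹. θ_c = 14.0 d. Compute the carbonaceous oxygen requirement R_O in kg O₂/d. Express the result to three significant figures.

R_O ≈ 3100 kg O₂/d

The observed yield is Y_obs = Y/(1 + k_d·θ_c) = 0.353 / (1 + 0.119 × 14.0) = 0.353 / 2.666 = 0.1324 g VSS per g BOD_L removed.
Substrate removed = Q·(S₀ − S) = 1130 m³/d × (3400 − 16.5) g/m³ = 3.82×10^6 g/d = 3823 kg/d.
Net sludge production P_X = 0.1324 × 3823 = 506.2 kg VSS/d.
Carbonaceous O₂ demand = substrate oxidised − cell-mass equivalent = 3823 − 1.42 × 506.2 = 3104 kg O₂/d.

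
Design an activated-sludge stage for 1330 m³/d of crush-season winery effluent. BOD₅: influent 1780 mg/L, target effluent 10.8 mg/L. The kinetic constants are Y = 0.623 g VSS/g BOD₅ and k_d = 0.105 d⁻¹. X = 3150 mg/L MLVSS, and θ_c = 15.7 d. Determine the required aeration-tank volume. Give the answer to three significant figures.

V ≈ 2760 m³

From the SRT design equation V = Y Q (S₀−S) θ_c / [X (1 + k_d θ_c)] = 0.623 × 1330 × (1780 − 10.8) × 15.7 / [3150 × (1 + 0.105 × 15.7)] = 2.3×10^7 / 8343 = 2759 m³.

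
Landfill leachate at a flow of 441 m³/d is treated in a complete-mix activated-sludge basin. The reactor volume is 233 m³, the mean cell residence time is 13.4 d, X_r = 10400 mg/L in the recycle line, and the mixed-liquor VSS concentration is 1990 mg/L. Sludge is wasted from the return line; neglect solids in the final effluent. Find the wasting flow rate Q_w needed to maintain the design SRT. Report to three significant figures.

θ_c = V·X/(Q_w·X_r) when wasting from the recycle, so Q_w = V·X/(θ_c·X_r) = 233.0 × 1990 / (13.4 × 10400) = 3.327 m³/d.

Q_w ≈ 3.33 m³/d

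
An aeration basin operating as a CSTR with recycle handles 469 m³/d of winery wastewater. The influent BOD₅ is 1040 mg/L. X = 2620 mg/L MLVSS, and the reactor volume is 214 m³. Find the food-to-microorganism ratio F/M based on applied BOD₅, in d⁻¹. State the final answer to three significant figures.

F/M ≈ 0.870 d⁻¹

F/M = applied load / biomass = Q·S₀/(V·X) = 469 × 1040 / (214.0 × 2620) = 0.8699 d⁻¹.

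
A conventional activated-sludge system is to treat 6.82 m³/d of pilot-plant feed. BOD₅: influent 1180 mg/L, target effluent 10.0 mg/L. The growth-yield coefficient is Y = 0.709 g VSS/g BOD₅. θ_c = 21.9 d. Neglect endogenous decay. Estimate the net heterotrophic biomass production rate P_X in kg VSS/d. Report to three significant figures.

Since k_d ≈ 0, Y_obs = Y = 0.709 g VSS/g BOD₅.
Q·(S₀ − S) = 6.82 × (1180 − 10.0) × 10⁻³ = 7.979 kg/d removed.
Biomass produced: P_X = Y_obs·Q·ΔS = 0.7090 × 7.979 ≈ 5.657 kg VSS/d.

P_X ≈ 5.66 kg VSS/d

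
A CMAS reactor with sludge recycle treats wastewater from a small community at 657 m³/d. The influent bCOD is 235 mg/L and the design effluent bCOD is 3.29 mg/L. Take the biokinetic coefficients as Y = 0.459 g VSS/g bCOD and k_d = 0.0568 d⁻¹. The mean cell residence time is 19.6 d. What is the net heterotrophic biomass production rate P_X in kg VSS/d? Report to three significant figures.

P_X ≈ 33.1 kg VSS/d

The observed yield is Y_obs = Y/(1 + k_d·θ_c) = 0.459 / (1 + 0.0568 × 19.6) = 0.459 / 2.113 = 0.2172 g VSS per g bCOD removed.
ΔS = 235 − 3.29 = 231.7 mg/L, so the substrate removal rate is 657 × 231.7/1000 = 152.2 kg bCOD/d.
Net biomass production P_X = Y_obs × Q·(S₀ − S) = 0.2172 × 152.2 = 33.06 kg VSS/d.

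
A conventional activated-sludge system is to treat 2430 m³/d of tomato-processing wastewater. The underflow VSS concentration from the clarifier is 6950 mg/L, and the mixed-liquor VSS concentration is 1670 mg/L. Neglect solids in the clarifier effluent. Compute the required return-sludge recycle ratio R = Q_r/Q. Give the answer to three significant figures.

R = Q_r/Q = X/(X_r − X) = 1670 / (6950 − 1670) = 0.3163.

R ≈ 0.316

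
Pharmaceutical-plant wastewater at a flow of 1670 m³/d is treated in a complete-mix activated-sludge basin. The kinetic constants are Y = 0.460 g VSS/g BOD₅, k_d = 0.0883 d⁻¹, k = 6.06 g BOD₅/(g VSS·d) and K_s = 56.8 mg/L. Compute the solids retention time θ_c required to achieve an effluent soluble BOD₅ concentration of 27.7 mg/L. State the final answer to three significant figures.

θ_c ≈ 1.21 d

Specific growth rate at S = 27.7 mg/L: μ = YkS/(K_s+S) = 0.460·6.06·27.7/(56.8+27.7) = 0.9138 d⁻¹.
θ_c = 1/(μ − k_d) = 1/(0.9138 − 0.0883) = 1/0.8255 = 1.211 d.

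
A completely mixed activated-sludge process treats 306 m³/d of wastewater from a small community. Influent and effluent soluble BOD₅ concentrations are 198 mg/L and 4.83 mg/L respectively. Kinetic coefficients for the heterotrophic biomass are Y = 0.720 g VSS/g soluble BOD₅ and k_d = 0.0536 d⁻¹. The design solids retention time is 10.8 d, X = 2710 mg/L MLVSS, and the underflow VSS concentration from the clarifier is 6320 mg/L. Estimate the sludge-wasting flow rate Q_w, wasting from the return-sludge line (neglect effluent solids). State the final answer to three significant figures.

Steady-state biomass mass balance: V·X·(1 + k_d·θ_c) = Y·Q·(S₀ − S)·θ_c, so V = 0.720 × 306 × (198 − 4.83) × 10.8 / [2710 × (1 + 0.0536 × 10.8)] = 4.6×10^5 / 4279 = 107.4 m³.
Q_w = (V·X)/(θ_c X_r) = 107.4 × 2710 / (10.8 × 6320) = 4.265 m³/d.

Q_w ≈ 4.27 m³/d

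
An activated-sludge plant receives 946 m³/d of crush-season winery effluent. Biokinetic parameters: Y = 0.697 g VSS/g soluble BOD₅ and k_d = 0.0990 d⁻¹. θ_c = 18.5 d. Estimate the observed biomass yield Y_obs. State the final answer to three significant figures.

Y_obs = Y / (1 + k_d θ_c) = 0.697 / (1 + 0.0990 × 18.5) = 0.697 / 2.832 = 0.2462.

Y_obs ≈ 0.246 g VSS/g soluble BOD₅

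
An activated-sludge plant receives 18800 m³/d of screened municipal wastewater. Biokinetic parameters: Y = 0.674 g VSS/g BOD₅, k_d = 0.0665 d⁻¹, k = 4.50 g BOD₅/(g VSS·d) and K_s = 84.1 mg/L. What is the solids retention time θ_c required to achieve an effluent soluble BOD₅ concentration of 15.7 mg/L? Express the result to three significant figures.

θ_c ≈ 2.44 d

Specific growth rate at S = 15.7 mg/L: μ = YkS/(K_s+S) = 0.674·4.50·15.7/(84.1+15.7) = 0.4771 d⁻¹.
Then 1/θ_c = μ − k_d = 0.4771 − 0.0665 = 0.4106 d⁻¹, giving θ_c = 2.435 d.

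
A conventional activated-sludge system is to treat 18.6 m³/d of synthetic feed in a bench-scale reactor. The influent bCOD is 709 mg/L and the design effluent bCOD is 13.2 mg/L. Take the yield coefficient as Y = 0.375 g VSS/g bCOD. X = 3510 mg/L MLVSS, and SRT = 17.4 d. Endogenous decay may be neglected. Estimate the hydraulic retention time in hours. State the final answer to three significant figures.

Biomass mass balance (decay neglected): V·X = Y·Q·(S₀ − S)·θ_c, so V = 0.375 × 18.6 × (709 − 13.2) × 17.4 / 3510 = 24.06 m³.
Hydraulic retention time τ = V/Q = 24.06 / 18.6 = 1.293 d = 31.04 h.

τ ≈ 31.0 h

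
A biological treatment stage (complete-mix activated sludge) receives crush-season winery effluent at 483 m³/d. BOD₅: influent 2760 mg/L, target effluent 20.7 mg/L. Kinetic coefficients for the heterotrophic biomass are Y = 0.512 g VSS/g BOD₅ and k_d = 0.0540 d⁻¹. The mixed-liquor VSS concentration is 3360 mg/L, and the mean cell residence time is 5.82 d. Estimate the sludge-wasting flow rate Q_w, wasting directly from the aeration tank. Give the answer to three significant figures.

Rearranging the biomass balance for a CMAS with decay, V = Y·Q·ΔS·θ_c / [X·(1+k_d θ_c)] = 0.512 × 483 × (2760 − 20.7) × 5.82 / [3360 × (1 + 0.0540 × 5.82)] = 3.94×10^6 / 4416 = 892.8 m³.
With mixed-liquor wasting, θ_c = V/Q_w, so Q_w = V/θ_c = 892.8/5.82 = 153.4 m³/d.

Q_w ≈ 153 m³/d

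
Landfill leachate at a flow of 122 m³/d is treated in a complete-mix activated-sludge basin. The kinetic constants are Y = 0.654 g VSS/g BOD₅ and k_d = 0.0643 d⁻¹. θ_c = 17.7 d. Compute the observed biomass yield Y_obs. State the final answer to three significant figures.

The observed yield is Y_obs = Y/(1 + k_d·θ_c) = 0.654 / (1 + 0.0643 × 17.7) = 0.654 / 2.138 = 0.3059 g VSS per g BOD₅ removed.

Y_obs ≈ 0.306 g VSS/g BOD₅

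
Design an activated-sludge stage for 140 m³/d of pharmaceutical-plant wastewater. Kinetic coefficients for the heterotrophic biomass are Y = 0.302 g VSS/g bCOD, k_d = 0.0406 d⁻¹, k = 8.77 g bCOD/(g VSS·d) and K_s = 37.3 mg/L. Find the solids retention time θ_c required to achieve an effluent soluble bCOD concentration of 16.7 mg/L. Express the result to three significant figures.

At the target effluent, Y k S/(K_s+S) = 0.302×8.77×16.7/54.00 = 0.8191 d⁻¹.
1/θ_c = 0.8191 − 0.0406 = 0.7785 d⁻¹, so θ_c = 1.285 d.

θ_c ≈ 1.28 d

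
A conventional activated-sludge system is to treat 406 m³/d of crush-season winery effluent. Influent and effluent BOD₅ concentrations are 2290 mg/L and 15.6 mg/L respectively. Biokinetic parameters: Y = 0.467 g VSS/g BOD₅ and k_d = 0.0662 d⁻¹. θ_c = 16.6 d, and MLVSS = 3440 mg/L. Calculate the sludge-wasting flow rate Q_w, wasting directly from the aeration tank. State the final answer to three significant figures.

Rearranging the biomass balance for a CMAS with decay, V = Y·Q·ΔS·θ_c / [X·(1+k_d θ_c)] = 0.467 × 406 × (2290 − 15.6) × 16.6 / [3440 × (1 + 0.0662 × 16.6)] = 7.16×10^6 / 7220 = 991.4 m³.
For wasting at MLVSS concentration, Q_w = V/θ_c = 991.4/16.6 = 59.72 m³/d.

Q_w ≈ 59.7 m³/d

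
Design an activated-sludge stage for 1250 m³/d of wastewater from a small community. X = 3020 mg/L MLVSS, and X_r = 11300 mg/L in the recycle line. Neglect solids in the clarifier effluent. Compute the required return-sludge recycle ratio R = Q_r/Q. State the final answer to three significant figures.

Solids balance on the clarifier gives (1+R)X = R·X_r, so R = X/(X_r − X) = 3020 / (11300 − 3020) = 0.3647.

R ≈ 0.365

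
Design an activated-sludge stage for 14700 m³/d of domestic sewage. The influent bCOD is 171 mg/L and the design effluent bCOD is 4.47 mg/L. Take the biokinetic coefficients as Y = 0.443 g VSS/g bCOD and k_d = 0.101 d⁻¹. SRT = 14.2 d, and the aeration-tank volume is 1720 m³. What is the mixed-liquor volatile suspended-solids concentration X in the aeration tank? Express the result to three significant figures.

X ≈ 3680 mg/L

X = Y·Q·ΔS·θ_c / [V·(1 + k_d θ_c)] = 0.443 × 14700 × (171 − 4.47) × 14.2 / [1720 × (1 + 0.101 × 14.2)] = 3678 mg/L.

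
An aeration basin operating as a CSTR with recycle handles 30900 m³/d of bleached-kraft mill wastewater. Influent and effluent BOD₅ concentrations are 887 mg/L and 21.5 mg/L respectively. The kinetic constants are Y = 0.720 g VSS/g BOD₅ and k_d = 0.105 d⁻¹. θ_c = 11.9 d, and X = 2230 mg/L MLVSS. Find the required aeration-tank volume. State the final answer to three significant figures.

Rearranging the biomass balance for a CMAS with decay, V = Y·Q·ΔS·θ_c / [X·(1+k_d θ_c)] = 0.720 × 30900 × (887 − 21.5) × 11.9 / [2230 × (1 + 0.105 × 11.9)] = 2.29×10^8 / 5016 = 45679 m³.

V ≈ 45700 m³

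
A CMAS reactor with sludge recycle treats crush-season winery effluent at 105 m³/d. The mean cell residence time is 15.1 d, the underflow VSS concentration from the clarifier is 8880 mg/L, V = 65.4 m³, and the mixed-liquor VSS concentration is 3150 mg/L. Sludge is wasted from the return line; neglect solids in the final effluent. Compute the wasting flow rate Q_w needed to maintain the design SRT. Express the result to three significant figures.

Wasting from the return line (neglecting effluent solids): Q_w = V·X / (θ_c·X_r) = 65.40 × 3150 / (15.1 × 8880) = 1.536 m³/d.

Q_w ≈ 1.54 m³/d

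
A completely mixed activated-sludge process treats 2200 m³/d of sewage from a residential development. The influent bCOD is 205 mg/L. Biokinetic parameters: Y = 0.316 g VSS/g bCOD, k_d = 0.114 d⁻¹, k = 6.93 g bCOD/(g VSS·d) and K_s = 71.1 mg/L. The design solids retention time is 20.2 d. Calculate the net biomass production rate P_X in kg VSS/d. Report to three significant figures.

P_X ≈ 41.9 kg VSS/d

Effluent substrate depends only on kinetics and SRT: S = K_s(1 + k_d θ_c) / [θ_c(Yk − k_d) − 1] = 71.1 × (1 + 0.114 × 20.2) / [20.2 × (0.316 × 6.93 − 0.114) − 1] = 234.8 / 40.93 = 5.737 mg/L.
Correct the yield for decay: Y_obs = Y/(1 + k_d θ_c) = 0.316 / (1 + 0.114 × 20.2) = 0.316 / 3.303 = 0.09568.
Substrate removed = Q·(S₀ − S) = 2200 m³/d × (205 − 5.74) g/m³ = 4.38×10^5 g/d = 438.4 kg/d.
Net biomass production P_X = Y_obs × Q·(S₀ − S) = 0.09568 × 438.4 = 41.94 kg VSS/d.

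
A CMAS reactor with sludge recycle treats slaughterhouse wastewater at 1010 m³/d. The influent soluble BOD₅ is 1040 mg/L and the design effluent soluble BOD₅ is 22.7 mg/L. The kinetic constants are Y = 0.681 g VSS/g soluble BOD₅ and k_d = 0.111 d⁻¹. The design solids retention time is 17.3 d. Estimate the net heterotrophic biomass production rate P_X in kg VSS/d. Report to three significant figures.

Y_obs = Y / (1 + k_d θ_c) = 0.681 / (1 + 0.111 × 17.3) = 0.681 / 2.920 = 0.2332.
Substrate removed = Q·(S₀ − S) = 1010 m³/d × (1040 − 22.7) g/m³ = 1.03×10^6 g/d = 1027 kg/d.
P_X = Y_obs · Q(S₀ − S) = 0.2332 × 1027 = 239.6 kg VSS/d.

P_X ≈ 240 kg VSS/d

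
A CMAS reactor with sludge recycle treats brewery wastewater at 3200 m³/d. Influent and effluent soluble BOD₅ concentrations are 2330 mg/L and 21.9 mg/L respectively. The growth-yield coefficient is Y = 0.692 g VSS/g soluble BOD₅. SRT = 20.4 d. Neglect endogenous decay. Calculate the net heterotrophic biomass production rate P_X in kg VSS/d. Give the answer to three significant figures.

P_X ≈ 5110 kg VSS/d

With endogenous decay neglected, the observed yield equals the true yield: Y_obs = Y = 0.692 g VSS/g soluble BOD₅.
ΔS = 2330 − 21.9 = 2308 mg/L, so the substrate removal rate is 3200 × 2308/1000 = 7386 kg soluble BOD₅/d.
So the net sludge growth is P_X = 0.6920 × 7386 = 5111 kg VSS/d.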